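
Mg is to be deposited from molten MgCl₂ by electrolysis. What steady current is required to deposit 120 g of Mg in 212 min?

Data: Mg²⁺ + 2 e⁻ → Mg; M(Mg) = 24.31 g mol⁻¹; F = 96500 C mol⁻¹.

74.9 A

n(Mg) = 120 / 24.31 = 4.936 mol.
n(e⁻) = 2 × 4.936 = 9.872 mol.
Q = n(e⁻)·F = 9.872 × 96500 = 952700 C.
I = Q/t = 952700 / 12720 s = 74.9 A.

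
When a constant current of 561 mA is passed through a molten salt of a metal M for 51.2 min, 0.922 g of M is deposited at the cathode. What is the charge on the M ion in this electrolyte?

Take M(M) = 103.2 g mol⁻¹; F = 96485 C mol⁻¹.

+2

Q = I·t = 0.5610 A × 3072.0 s = 1723 C, so n(e⁻) = 1723/96485 = 0.01786 mol.
n(M) deposited = 0.922 / 103.2 = 0.008934 mol.
Electrons per atom = n(e⁻)/n(M) = 0.01786 / 0.008934 = 2.00 ≈ 2, so the ion is M²⁺.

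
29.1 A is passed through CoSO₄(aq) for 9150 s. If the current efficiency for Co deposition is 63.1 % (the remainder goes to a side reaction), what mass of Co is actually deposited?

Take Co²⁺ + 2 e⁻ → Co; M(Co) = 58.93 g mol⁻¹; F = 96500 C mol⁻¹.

51.3 g

Q = I·t = 29.10 × 9150.0 = 266300 C.
n(e⁻) = 266300/96500 = 2.759 mol; theoretically n(Co) = 2.759/2 = 1.380 mol, m_theo = 81.30 g.
At 63.1 % efficiency, m_actual = 0.631 × 81.30 = 51.3 g.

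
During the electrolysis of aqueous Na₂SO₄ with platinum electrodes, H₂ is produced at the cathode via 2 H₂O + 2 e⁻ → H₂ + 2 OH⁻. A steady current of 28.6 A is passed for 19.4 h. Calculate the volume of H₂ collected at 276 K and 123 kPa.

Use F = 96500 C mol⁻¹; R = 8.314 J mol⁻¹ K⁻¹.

Q = I·t = 28.60 A × 69840 s = 1997000 C.
n(e⁻) = Q/F = 1997000 / 96500 = 20.70 mol.
2 electrons are transferred per H₂ molecule, so n(H₂) = 20.70 / 2 = 10.35 mol.
V = nRT/P = (10.35 × 8.314 × 276) / (123 × 10³ Pa) = 0.193 m³ = 193 L.

193 L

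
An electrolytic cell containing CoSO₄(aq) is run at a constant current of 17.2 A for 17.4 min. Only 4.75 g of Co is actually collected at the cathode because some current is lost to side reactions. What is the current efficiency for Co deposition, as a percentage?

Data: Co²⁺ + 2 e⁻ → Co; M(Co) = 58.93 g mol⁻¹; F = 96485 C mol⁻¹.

Q = I·t = 17.20 × 1044.0 = 17960 C; n(e⁻) = 17960/96485 = 0.1861 mol.
Theoretical n(Co) = n(e⁻)/2 = 0.09305 mol, i.e. m_theo = 0.09305 × 58.93 = 5.484 g.
Efficiency = m_actual / m_theo = 4.75 / 5.484 = 86.6 %.

86.6 %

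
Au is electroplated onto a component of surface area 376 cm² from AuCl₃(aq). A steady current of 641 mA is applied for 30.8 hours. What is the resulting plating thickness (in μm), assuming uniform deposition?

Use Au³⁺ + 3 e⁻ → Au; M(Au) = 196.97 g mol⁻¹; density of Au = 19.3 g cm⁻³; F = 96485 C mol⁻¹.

66.6 μm

Q = I·t = 0.6410 × 110880 = 71070 C; n(e⁻) = 0.7366 mol.
n(Au) = n(e⁻)/3 = 0.2455 mol, so m = 0.2455 × 196.97 = 48.36 g.
Volume = m/ρ = 48.36 / 19.3 = 2.506 cm³.
Thickness = V/A = 2.506 / 376 = 0.00666 cm = 66.6 μm.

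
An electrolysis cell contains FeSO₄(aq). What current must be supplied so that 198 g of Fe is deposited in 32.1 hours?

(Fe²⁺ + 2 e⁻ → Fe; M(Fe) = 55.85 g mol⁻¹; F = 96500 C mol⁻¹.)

n(Fe) = 198 / 55.85 = 3.545 mol.
n(e⁻) = 2 × 3.545 = 7.090 mol.
Q = n(e⁻)·F = 7.090 × 96500 = 684200 C.
I = Q/t = 684200 / 115560 s = 5.92 A.

5.92 A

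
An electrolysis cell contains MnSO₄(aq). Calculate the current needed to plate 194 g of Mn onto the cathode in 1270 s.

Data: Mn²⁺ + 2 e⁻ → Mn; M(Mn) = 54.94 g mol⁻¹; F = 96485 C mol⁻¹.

n(Mn) = 194 / 54.94 = 3.531 mol.
n(e⁻) = 2 × 3.531 = 7.062 mol.
Q = n(e⁻)·F = 7.062 × 96485 = 681400 C.
I = Q/t = 681400 / 1270.0 s = 537 A.

537 A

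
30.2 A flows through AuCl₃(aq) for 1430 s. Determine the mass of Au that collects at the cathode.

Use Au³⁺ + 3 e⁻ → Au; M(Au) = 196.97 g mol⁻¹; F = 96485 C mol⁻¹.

Q = I·t = 30.20 A × 1430.0 s = 43190 C.
n(e⁻) = Q/F = 43190 / 96485 = 0.4476 mol.
Au³⁺ + 3 e⁻ → Au, so n(Au) = n(e⁻)/3 = 0.1492 mol.
m = n·M = 0.1492 × 196.97 = 29.4 g.

29.4 g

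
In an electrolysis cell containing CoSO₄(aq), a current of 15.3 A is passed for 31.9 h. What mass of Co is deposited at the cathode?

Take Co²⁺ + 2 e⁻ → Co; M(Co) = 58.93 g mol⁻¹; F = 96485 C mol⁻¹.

537 g

Q = I·t = 15.30 A × 114840 s = 1757000 C.
n(e⁻) = Q/F = 1757000 / 96485 = 18.21 mol.
Co²⁺ + 2 e⁻ → Co, so n(Co) = n(e⁻)/2 = 9.105 mol.
m = n·M = 9.105 × 58.93 = 537 g.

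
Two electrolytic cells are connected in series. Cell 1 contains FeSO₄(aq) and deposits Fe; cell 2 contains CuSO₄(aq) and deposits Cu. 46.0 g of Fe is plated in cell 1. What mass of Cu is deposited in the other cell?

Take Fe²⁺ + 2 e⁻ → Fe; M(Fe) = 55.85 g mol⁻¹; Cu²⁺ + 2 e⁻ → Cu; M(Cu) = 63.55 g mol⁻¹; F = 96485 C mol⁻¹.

n(Fe) = 46.0 / 55.85 = 0.8236 mol.
Since Fe²⁺ + 2 e⁻ → Fe, n(e⁻) passed = 2 × 0.8236 = 1.647 mol.
Cells in series carry the same charge, so the same 1.647 mol of electrons passes through cell 2.
Cu²⁺ + 2 e⁻ → Cu, so n(Cu) = 1.647 / 2 = 0.8236 mol.
m(Cu) = 0.8236 × 63.55 = 52.3 g.

52.3 g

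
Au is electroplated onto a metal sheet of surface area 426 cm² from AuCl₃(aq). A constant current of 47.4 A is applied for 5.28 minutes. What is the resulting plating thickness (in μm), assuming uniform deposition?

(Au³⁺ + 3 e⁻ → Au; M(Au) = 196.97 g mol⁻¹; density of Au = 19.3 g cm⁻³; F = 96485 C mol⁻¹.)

Q = I·t = 47.40 × 316.80 = 15020 C; n(e⁻) = 0.1556 mol.
n(Au) = n(e⁻)/3 = 0.05188 mol, so m = 0.05188 × 196.97 = 10.22 g.
Volume = m/ρ = 10.22 / 19.3 = 0.5295 cm³.
Thickness = V/A = 0.5295 / 426 = 0.00124 cm = 12.4 μm.

12.4 μm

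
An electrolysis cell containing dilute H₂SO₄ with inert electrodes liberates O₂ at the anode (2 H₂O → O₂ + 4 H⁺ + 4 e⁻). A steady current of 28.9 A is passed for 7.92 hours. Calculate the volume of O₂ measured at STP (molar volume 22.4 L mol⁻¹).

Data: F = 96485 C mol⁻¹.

Q = I·t = 28.90 A × 28512 s = 824000 C.
n(e⁻) = Q/F = 824000 / 96485 = 8.540 mol.
4 electrons are transferred per O₂ molecule, so n(O₂) = 8.540 / 4 = 2.135 mol.
V = n × V_m = 2.135 × 22.4 = 47.8 L.

47.8 L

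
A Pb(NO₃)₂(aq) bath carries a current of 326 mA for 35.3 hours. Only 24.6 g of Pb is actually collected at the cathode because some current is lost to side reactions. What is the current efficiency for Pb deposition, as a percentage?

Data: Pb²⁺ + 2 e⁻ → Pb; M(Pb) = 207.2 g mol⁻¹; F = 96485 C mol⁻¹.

55.3 %

Q = I·t = 0.3260 × 127080 = 41430 C; n(e⁻) = 41430/96485 = 0.4294 mol.
Theoretical n(Pb) = n(e⁻)/2 = 0.2147 mol, i.e. m_theo = 0.2147 × 207.2 = 44.48 g.
Efficiency = m_actual / m_theo = 24.6 / 44.48 = 55.3 %.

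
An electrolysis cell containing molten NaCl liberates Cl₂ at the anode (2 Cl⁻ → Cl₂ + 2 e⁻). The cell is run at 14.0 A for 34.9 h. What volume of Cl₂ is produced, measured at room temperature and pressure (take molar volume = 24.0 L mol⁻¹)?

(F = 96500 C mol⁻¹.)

Q = I·t = 14.00 A × 125640 s = 1759000 C.
n(e⁻) = Q/F = 1759000 / 96500 = 18.23 mol.
2 electrons are transferred per Cl₂ molecule, so n(Cl₂) = 18.23 / 2 = 9.114 mol.
V = n × V_m = 9.114 × 24.0 = 219 L.

219 L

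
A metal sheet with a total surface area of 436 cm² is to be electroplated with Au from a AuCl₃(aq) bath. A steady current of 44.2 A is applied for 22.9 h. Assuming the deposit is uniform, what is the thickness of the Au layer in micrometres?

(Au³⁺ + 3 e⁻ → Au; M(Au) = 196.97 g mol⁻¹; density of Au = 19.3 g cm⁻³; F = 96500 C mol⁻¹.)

Q = I·t = 44.20 × 82440 = 3644000 C; n(e⁻) = 37.76 mol.
n(Au) = n(e⁻)/3 = 12.59 mol, so m = 12.59 × 196.97 = 2479 g.
Volume = m/ρ = 2479 / 19.3 = 128.5 cm³.
Thickness = V/A = 128.5 / 436 = 0.295 cm = 2950 μm.

2950 μm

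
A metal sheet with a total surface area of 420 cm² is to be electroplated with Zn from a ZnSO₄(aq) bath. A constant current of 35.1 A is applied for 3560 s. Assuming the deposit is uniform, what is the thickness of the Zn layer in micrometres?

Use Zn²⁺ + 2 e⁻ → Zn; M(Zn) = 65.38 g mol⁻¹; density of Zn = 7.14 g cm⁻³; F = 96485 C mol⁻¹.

141 μm

Q = I·t = 35.10 × 3560.0 = 125000 C; n(e⁻) = 1.295 mol.
n(Zn) = n(e⁻)/2 = 0.6475 mol, so m = 0.6475 × 65.38 = 42.34 g.
Volume = m/ρ = 42.34 / 7.14 = 5.929 cm³.
Thickness = V/A = 5.929 / 420 = 0.0141 cm = 141 μm.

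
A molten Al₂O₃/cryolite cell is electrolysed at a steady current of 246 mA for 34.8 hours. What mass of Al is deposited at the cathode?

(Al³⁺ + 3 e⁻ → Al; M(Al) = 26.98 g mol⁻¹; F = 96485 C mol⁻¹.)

Q = I·t = 0.2460 A × 125280 s = 30820 C.
n(e⁻) = Q/F = 30820 / 96485 = 0.3194 mol.
Al³⁺ + 3 e⁻ → Al, so n(Al) = n(e⁻)/3 = 0.1065 mol.
m = n·M = 0.1065 × 26.98 = 2.87 g.

2.87 g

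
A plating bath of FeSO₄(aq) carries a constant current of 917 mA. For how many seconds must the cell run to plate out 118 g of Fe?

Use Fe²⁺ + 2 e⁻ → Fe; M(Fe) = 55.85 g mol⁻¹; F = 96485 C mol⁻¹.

4.45 × 10⁵ s

n(Fe) = m/M = 118 / 55.85 = 2.113 mol.
Each Fe atom requires 2 electrons, so n(e⁻) = 2 × 2.113 = 4.226 mol.
Q = n(e⁻)·F = 4.226 × 96485 = 407700 C.
t = Q/I = 407700 / 0.9170 A = 444600 s.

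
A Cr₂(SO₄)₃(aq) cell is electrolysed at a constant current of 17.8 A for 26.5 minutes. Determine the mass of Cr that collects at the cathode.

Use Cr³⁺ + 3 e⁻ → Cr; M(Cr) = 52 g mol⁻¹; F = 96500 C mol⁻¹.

Q = I·t = 17.80 A × 1590.0 s = 28300 C.
n(e⁻) = Q/F = 28300 / 96500 = 0.2933 mol.
Cr³⁺ + 3 e⁻ → Cr, so n(Cr) = n(e⁻)/3 = 0.09776 mol.
m = n·M = 0.09776 × 52 = 5.08 g.

5.08 g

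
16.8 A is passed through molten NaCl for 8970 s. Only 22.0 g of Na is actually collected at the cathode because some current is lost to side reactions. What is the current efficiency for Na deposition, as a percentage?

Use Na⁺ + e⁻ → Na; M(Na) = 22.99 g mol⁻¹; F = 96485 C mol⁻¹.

Q = I·t = 16.80 × 8970.0 = 150700 C; n(e⁻) = 150700/96485 = 1.562 mol.
Theoretical n(Na) = n(e⁻)/1 = 1.562 mol, i.e. m_theo = 1.562 × 22.99 = 35.91 g.
Efficiency = m_actual / m_theo = 22.0 / 35.91 = 61.3 %.

61.3 %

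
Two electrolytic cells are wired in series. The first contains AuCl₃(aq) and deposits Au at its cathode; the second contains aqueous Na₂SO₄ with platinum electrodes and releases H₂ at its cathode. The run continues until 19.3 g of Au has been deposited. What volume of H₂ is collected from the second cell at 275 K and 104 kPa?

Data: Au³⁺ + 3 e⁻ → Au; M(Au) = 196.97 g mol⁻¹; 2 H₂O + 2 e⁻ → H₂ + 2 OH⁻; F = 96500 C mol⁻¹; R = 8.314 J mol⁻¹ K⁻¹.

n(Au) = 19.3 / 196.97 = 0.09798 mol, so n(e⁻) = 3 × 0.09798 = 0.2940 mol.
The cells are in series, so the same 0.2940 mol of electrons passes through the second cell.
2 H₂O + 2 e⁻ → H₂ + 2 OH⁻ — 2 mol e⁻ per mol H₂, so n(H₂) = 0.2940/2 = 0.1470 mol.
V = nRT/P = (0.1470 × 8.314 × 275) / (104 × 10³) = 0.00323 m³ = 3.23 L.

3.23 L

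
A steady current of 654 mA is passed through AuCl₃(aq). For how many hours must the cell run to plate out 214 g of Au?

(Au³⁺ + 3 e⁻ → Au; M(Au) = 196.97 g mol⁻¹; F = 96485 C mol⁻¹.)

n(Au) = m/M = 214 / 196.97 = 1.086 mol.
Each Au atom requires 3 electrons, so n(e⁻) = 3 × 1.086 = 3.259 mol.
Q = n(e⁻)·F = 3.259 × 96485 = 314500 C.
t = Q/I = 314500 / 0.6540 A = 480900 s = 134 h.

134 h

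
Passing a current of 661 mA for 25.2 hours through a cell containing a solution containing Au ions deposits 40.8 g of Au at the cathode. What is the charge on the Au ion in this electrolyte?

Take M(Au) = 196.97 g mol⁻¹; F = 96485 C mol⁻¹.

Q = I·t = 0.6610 A × 90720 s = 59970 C, so n(e⁻) = 59970/96485 = 0.6215 mol.
n(Au) deposited = 40.8 / 196.97 = 0.2071 mol.
Electrons per atom = n(e⁻)/n(Au) = 0.6215 / 0.2071 = 3.00 ≈ 3, so the ion is Au³⁺.

+3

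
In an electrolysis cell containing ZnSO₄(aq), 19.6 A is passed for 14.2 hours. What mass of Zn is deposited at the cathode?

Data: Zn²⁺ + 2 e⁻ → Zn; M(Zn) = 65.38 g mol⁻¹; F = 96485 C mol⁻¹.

339 g

Q = I·t = 19.60 A × 51120 s = 1002000 C.
n(e⁻) = Q/F = 1002000 / 96485 = 10.38 mol.
Zn²⁺ + 2 e⁻ → Zn, so n(Zn) = n(e⁻)/2 = 5.192 mol.
m = n·M = 5.192 × 65.38 = 339 g.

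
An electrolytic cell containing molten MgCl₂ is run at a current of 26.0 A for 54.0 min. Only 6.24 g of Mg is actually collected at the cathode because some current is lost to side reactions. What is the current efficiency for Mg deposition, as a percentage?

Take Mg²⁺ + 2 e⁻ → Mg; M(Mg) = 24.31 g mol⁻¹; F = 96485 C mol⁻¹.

58.8 %

Q = I·t = 26.00 × 3240.0 = 84240 C; n(e⁻) = 84240/96485 = 0.8731 mol.
Theoretical n(Mg) = n(e⁻)/2 = 0.4365 mol, i.e. m_theo = 0.4365 × 24.31 = 10.61 g.
Efficiency = m_actual / m_theo = 6.24 / 10.61 = 58.8 %.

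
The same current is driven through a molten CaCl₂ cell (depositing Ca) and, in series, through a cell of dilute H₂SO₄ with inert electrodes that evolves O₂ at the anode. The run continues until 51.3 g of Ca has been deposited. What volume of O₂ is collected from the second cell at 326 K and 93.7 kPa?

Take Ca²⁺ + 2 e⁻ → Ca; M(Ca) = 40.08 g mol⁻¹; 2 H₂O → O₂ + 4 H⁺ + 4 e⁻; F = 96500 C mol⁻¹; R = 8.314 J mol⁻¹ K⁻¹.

n(Ca) = 51.3 / 40.08 = 1.280 mol, so n(e⁻) = 2 × 1.280 = 2.560 mol.
The cells are in series, so the same 2.560 mol of electrons passes through the second cell.
2 H₂O → O₂ + 4 H⁺ + 4 e⁻ — 4 mol e⁻ per mol O₂, so n(O₂) = 2.560/4 = 0.6400 mol.
V = nRT/P = (0.6400 × 8.314 × 326) / (93.7 × 10³) = 0.0185 m³ = 18.5 L.

18.5 L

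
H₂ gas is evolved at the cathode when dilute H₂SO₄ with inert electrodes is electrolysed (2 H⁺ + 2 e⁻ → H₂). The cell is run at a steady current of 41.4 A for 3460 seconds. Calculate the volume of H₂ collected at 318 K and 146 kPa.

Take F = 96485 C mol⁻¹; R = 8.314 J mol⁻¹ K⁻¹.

13.4 L

Q = I·t = 41.40 A × 3460.0 s = 143200 C.
n(e⁻) = Q/F = 143200 / 96485 = 1.485 mol.
2 electrons are transferred per H₂ molecule, so n(H₂) = 1.485 / 2 = 0.7423 mol.
V = nRT/P = (0.7423 × 8.314 × 318) / (146 × 10³ Pa) = 0.0134 m³ = 13.4 L.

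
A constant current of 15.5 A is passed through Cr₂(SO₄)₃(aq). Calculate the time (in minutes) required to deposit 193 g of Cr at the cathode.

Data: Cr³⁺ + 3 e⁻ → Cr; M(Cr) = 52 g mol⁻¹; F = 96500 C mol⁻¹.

n(Cr) = m/M = 193 / 52 = 3.712 mol.
Each Cr atom requires 3 electrons, so n(e⁻) = 3 × 3.712 = 11.13 mol.
Q = n(e⁻)·F = 11.13 × 96500 = 1074000 C.
t = Q/I = 1074000 / 15.50 A = 69320 s = 1160 min.

1160 min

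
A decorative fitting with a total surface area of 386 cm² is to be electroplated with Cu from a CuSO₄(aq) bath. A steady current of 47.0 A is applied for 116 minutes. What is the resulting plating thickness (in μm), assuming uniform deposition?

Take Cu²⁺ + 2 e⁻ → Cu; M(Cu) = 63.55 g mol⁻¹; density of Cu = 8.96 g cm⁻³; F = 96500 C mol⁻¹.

Q = I·t = 47.00 × 6960.0 = 327100 C; n(e⁻) = 3.390 mol.
n(Cu) = n(e⁻)/2 = 1.695 mol, so m = 1.695 × 63.55 = 107.7 g.
Volume = m/ρ = 107.7 / 8.96 = 12.02 cm³.
Thickness = V/A = 12.02 / 386 = 0.0311 cm = 311 μm.

311 μm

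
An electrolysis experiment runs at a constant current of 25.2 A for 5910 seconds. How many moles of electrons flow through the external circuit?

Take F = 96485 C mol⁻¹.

Q = I·t = 25.20 A × 5910.0 s = 148900 C.
n(e⁻) = Q/F = 148900 / 96485 = 1.54 mol.

1.54 mol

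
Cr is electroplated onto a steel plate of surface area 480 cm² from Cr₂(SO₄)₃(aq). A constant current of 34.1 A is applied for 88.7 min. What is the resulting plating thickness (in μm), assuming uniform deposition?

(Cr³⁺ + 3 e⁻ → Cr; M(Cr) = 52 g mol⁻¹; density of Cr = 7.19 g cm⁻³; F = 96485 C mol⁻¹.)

94.5 μm

Q = I·t = 34.10 × 5322.0 = 181500 C; n(e⁻) = 1.881 mol.
n(Cr) = n(e⁻)/3 = 0.6270 mol, so m = 0.6270 × 52 = 32.60 g.
Volume = m/ρ = 32.60 / 7.19 = 4.534 cm³.
Thickness = V/A = 4.534 / 480 = 0.00945 cm = 94.5 μm.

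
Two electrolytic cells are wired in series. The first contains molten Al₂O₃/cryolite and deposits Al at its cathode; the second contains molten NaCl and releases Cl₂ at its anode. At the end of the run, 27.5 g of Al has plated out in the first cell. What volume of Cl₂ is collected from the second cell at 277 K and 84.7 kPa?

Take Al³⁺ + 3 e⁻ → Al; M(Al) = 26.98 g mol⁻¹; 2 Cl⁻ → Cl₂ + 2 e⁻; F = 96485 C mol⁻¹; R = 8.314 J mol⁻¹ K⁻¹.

41.6 L

n(Al) = 27.5 / 26.98 = 1.019 mol, so n(e⁻) = 3 × 1.019 = 3.058 mol.
The cells are in series, so the same 3.058 mol of electrons passes through the second cell.
2 Cl⁻ → Cl₂ + 2 e⁻ — 2 mol e⁻ per mol Cl₂, so n(Cl₂) = 3.058/2 = 1.529 mol.
V = nRT/P = (1.529 × 8.314 × 277) / (84.7 × 10³) = 0.0416 m³ = 41.6 L.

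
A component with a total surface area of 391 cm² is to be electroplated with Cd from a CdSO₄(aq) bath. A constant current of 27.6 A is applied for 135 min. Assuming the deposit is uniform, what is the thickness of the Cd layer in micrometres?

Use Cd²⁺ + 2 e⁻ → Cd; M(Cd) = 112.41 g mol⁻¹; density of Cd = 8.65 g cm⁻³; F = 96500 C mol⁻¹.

385 μm

Q = I·t = 27.60 × 8100.0 = 223600 C; n(e⁻) = 2.317 mol.
n(Cd) = n(e⁻)/2 = 1.158 mol, so m = 1.158 × 112.41 = 130.2 g.
Volume = m/ρ = 130.2 / 8.65 = 15.05 cm³.
Thickness = V/A = 15.05 / 391 = 0.0385 cm = 385 μm.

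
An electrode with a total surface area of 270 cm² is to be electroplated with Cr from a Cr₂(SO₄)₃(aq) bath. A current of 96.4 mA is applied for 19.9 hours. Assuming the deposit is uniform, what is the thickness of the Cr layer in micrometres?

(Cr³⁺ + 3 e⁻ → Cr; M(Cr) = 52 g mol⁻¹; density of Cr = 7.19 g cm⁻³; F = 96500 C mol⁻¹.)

6.39 μm

Q = I·t = 0.09640 × 71640 = 6906 C; n(e⁻) = 0.07157 mol.
n(Cr) = n(e⁻)/3 = 0.02386 mol, so m = 0.02386 × 52 = 1.240 g.
Volume = m/ρ = 1.240 / 7.19 = 0.1725 cm³.
Thickness = V/A = 0.1725 / 270 = 6.39 × 10⁻⁴ cm = 6.39 μm.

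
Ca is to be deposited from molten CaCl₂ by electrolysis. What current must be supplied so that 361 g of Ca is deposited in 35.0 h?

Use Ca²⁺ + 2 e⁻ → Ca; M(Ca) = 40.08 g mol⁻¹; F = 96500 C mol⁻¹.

13.8 A

n(Ca) = 361 / 40.08 = 9.007 mol.
n(e⁻) = 2 × 9.007 = 18.01 mol.
Q = n(e⁻)·F = 18.01 × 96500 = 1738000 C.
I = Q/t = 1738000 / 126000 s = 13.8 A.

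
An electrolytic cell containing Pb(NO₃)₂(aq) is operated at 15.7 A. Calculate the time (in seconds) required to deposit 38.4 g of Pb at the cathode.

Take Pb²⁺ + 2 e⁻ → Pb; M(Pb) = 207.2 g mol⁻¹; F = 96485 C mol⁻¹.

n(Pb) = m/M = 38.4 / 207.2 = 0.1853 mol.
Each Pb atom requires 2 electrons, so n(e⁻) = 2 × 0.1853 = 0.3707 mol.
Q = n(e⁻)·F = 0.3707 × 96485 = 35760 C.
t = Q/I = 35760 / 15.70 A = 2278 s.

2280 s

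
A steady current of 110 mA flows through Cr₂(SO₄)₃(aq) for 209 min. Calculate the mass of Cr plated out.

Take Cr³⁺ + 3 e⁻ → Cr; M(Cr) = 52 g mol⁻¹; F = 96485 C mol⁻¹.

0.248 g

Q = I·t = 0.1100 A × 12540 s = 1379 C.
n(e⁻) = Q/F = 1379 / 96485 = 0.01430 mol.
Cr³⁺ + 3 e⁻ → Cr, so n(Cr) = n(e⁻)/3 = 0.004766 mol.
m = n·M = 0.004766 × 52 = 0.248 g.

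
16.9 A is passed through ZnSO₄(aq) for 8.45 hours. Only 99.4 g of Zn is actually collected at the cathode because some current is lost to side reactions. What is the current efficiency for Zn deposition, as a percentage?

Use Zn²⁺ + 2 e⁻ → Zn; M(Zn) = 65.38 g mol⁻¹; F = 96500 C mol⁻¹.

Q = I·t = 16.90 × 30420 = 514100 C; n(e⁻) = 514100/96500 = 5.327 mol.
Theoretical n(Zn) = n(e⁻)/2 = 2.664 mol, i.e. m_theo = 2.664 × 65.38 = 174.2 g.
Efficiency = m_actual / m_theo = 99.4 / 174.2 = 57.1 %.

57.1 %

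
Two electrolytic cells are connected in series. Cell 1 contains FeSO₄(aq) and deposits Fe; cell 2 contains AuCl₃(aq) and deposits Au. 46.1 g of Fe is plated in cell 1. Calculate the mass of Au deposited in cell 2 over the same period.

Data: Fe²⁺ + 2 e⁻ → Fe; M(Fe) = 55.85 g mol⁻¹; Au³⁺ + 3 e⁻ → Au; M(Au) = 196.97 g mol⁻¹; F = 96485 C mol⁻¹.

108 g

n(Fe) = 46.1 / 55.85 = 0.8254 mol.
Since Fe²⁺ + 2 e⁻ → Fe, n(e⁻) passed = 2 × 0.8254 = 1.651 mol.
Cells in series carry the same charge, so the same 1.651 mol of electrons passes through cell 2.
Au³⁺ + 3 e⁻ → Au, so n(Au) = 1.651 / 3 = 0.5503 mol.
m(Au) = 0.5503 × 196.97 = 108 g.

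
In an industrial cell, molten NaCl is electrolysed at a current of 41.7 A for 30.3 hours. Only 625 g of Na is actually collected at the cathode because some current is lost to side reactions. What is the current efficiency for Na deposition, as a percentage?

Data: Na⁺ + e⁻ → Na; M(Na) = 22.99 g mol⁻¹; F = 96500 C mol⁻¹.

Q = I·t = 41.70 × 109080 = 4549000 C; n(e⁻) = 4549000/96500 = 47.14 mol.
Theoretical n(Na) = n(e⁻)/1 = 47.14 mol, i.e. m_theo = 47.14 × 22.99 = 1084 g.
Efficiency = m_actual / m_theo = 625 / 1084 = 57.7 %.

57.7 %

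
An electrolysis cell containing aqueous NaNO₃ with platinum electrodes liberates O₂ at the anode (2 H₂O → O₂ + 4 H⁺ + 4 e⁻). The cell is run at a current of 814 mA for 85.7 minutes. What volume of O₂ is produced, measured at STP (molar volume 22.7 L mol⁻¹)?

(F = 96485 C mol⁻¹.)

Q = I·t = 0.8140 A × 5142.0 s = 4186 C.
n(e⁻) = Q/F = 4186 / 96485 = 0.04338 mol.
4 electrons are transferred per O₂ molecule, so n(O₂) = 0.04338 / 4 = 0.01085 mol.
V = n × V_m = 0.01085 × 22.7 = 0.246 L.

0.246 L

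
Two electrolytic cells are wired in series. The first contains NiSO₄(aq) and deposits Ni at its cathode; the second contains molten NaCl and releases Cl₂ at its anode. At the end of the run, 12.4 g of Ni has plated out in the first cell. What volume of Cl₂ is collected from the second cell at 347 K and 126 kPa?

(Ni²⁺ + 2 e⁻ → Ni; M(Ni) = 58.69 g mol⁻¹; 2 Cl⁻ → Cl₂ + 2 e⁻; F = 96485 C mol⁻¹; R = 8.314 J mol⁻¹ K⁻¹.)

n(Ni) = 12.4 / 58.69 = 0.2113 mol, so n(e⁻) = 2 × 0.2113 = 0.4226 mol.
The cells are in series, so the same 0.4226 mol of electrons passes through the second cell.
2 Cl⁻ → Cl₂ + 2 e⁻ — 2 mol e⁻ per mol Cl₂, so n(Cl₂) = 0.4226/2 = 0.2113 mol.
V = nRT/P = (0.2113 × 8.314 × 347) / (126 × 10³) = 0.00484 m³ = 4.84 L.

4.84 L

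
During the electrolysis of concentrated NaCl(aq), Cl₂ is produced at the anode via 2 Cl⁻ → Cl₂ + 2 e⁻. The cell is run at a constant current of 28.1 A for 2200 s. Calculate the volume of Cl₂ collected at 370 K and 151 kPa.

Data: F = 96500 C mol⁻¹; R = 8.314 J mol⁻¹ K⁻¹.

Q = I·t = 28.10 A × 2200.0 s = 61820 C.
n(e⁻) = Q/F = 61820 / 96500 = 0.6406 mol.
2 electrons are transferred per Cl₂ molecule, so n(Cl₂) = 0.6406 / 2 = 0.3203 mol.
V = nRT/P = (0.3203 × 8.314 × 370) / (151 × 10³ Pa) = 0.00653 m³ = 6.53 L.

6.53 L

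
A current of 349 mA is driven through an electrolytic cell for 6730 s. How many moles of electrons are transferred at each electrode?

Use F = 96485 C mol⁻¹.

Q = I·t = 0.3490 A × 6730.0 s = 2349 C.
n(e⁻) = Q/F = 2349 / 96485 = 0.0243 mol.

0.0243 mol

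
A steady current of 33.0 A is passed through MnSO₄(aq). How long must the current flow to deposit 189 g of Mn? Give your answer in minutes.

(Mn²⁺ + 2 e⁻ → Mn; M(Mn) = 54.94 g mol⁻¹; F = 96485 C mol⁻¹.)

335 min

n(Mn) = m/M = 189 / 54.94 = 3.440 mol.
Each Mn atom requires 2 electrons, so n(e⁻) = 2 × 3.440 = 6.880 mol.
Q = n(e⁻)·F = 6.880 × 96485 = 663800 C.
t = Q/I = 663800 / 33.00 A = 20120 s = 335 min.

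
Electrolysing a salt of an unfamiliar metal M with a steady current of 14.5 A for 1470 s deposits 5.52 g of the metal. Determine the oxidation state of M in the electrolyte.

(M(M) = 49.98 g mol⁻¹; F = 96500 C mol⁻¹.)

+2

Q = I·t = 14.50 A × 1470.0 s = 21320 C, so n(e⁻) = 21320/96500 = 0.2209 mol.
n(M) deposited = 5.52 / 49.98 = 0.1104 mol.
Electrons per atom = n(e⁻)/n(M) = 0.2209 / 0.1104 = 2.00 ≈ 2, so the ion is M²⁺.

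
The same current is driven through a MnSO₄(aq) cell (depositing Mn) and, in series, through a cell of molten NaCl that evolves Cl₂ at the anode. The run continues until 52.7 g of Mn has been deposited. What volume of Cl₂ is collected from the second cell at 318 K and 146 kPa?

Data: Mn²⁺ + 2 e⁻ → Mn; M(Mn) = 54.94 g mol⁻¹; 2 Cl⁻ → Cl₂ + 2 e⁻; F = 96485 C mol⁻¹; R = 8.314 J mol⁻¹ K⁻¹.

17.4 L

n(Mn) = 52.7 / 54.94 = 0.9592 mol, so n(e⁻) = 2 × 0.9592 = 1.918 mol.
The cells are in series, so the same 1.918 mol of electrons passes through the second cell.
2 Cl⁻ → Cl₂ + 2 e⁻ — 2 mol e⁻ per mol Cl₂, so n(Cl₂) = 1.918/2 = 0.9592 mol.
V = nRT/P = (0.9592 × 8.314 × 318) / (146 × 10³) = 0.0174 m³ = 17.4 L.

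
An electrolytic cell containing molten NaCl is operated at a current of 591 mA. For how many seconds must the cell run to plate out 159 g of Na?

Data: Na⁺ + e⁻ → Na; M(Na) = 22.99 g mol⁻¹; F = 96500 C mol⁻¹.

n(Na) = m/M = 159 / 22.99 = 6.916 mol.
Each Na atom requires 1 electron, so n(e⁻) = 1 × 6.916 = 6.916 mol.
Q = n(e⁻)·F = 6.916 × 96500 = 667400 C.
t = Q/I = 667400 / 0.5910 A = 1129000 s.

1.13 × 10⁶ s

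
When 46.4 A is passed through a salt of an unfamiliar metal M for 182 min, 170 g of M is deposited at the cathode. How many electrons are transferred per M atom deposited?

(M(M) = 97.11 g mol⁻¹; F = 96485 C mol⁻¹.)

Q = I·t = 46.40 A × 10920 s = 506700 C, so n(e⁻) = 506700/96485 = 5.251 mol.
n(M) deposited = 170 / 97.11 = 1.751 mol.
Electrons per atom = n(e⁻)/n(M) = 5.251 / 1.751 = 3.00 ≈ 3, so the ion is M³⁺.

3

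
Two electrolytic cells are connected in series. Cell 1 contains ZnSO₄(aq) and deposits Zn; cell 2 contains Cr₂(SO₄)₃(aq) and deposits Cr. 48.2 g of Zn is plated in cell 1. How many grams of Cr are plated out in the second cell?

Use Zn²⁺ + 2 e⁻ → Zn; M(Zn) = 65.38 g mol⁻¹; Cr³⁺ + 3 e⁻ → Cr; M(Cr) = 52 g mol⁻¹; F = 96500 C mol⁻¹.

n(Zn) = 48.2 / 65.38 = 0.7372 mol.
Since Zn²⁺ + 2 e⁻ → Zn, n(e⁻) passed = 2 × 0.7372 = 1.474 mol.
Cells in series carry the same charge, so the same 1.474 mol of electrons passes through cell 2.
Cr³⁺ + 3 e⁻ → Cr, so n(Cr) = 1.474 / 3 = 0.4915 mol.
m(Cr) = 0.4915 × 52 = 25.6 g.

25.6 g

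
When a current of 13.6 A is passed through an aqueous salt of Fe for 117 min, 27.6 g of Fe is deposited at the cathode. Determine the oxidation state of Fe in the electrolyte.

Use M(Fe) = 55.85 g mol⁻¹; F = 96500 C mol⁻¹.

+2

Q = I·t = 13.60 A × 7020.0 s = 95470 C, so n(e⁻) = 95470/96500 = 0.9893 mol.
n(Fe) deposited = 27.6 / 55.85 = 0.4942 mol.
Electrons per atom = n(e⁻)/n(Fe) = 0.9893 / 0.4942 = 2.00 ≈ 2, so the ion is Fe²⁺.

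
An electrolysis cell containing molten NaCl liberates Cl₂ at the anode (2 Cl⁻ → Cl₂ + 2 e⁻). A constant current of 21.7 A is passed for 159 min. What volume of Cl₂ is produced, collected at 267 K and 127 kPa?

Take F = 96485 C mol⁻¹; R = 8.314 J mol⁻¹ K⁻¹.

Q = I·t = 21.70 A × 9540.0 s = 207000 C.
n(e⁻) = Q/F = 207000 / 96485 = 2.146 mol.
2 electrons are transferred per Cl₂ molecule, so n(Cl₂) = 2.146 / 2 = 1.073 mol.
V = nRT/P = (1.073 × 8.314 × 267) / (127 × 10³ Pa) = 0.0188 m³ = 18.8 L.

18.8 L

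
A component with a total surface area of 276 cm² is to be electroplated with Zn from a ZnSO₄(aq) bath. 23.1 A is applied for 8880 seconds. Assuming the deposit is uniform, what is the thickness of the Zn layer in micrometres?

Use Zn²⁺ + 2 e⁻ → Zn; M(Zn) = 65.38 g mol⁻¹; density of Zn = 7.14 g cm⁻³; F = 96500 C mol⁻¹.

353 μm

Q = I·t = 23.10 × 8880.0 = 205100 C; n(e⁻) = 2.126 mol.
n(Zn) = n(e⁻)/2 = 1.063 mol, so m = 1.063 × 65.38 = 69.49 g.
Volume = m/ρ = 69.49 / 7.14 = 9.732 cm³.
Thickness = V/A = 9.732 / 276 = 0.0353 cm = 353 μm.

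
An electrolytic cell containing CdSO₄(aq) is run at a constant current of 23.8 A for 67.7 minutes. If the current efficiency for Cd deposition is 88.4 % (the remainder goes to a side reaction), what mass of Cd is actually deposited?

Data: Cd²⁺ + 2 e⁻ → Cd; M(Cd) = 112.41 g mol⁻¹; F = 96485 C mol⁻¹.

49.8 g

Q = I·t = 23.80 × 4062.0 = 96680 C.
n(e⁻) = 96680/96485 = 1.002 mol; theoretically n(Cd) = 1.002/2 = 0.5010 mol, m_theo = 56.32 g.
At 88.4 % efficiency, m_actual = 0.884 × 56.32 = 49.8 g.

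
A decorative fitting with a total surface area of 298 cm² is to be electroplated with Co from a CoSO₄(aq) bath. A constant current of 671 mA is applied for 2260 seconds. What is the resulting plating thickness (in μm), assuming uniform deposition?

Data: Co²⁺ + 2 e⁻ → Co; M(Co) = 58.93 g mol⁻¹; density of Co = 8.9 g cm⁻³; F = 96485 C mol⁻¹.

Q = I·t = 0.6710 × 2260.0 = 1516 C; n(e⁻) = 0.01572 mol.
n(Co) = n(e⁻)/2 = 0.007859 mol, so m = 0.007859 × 58.93 = 0.4631 g.
Volume = m/ρ = 0.4631 / 8.9 = 0.05203 cm³.
Thickness = V/A = 0.05203 / 298 = 1.75 × 10⁻⁴ cm = 1.75 μm.

1.75 μm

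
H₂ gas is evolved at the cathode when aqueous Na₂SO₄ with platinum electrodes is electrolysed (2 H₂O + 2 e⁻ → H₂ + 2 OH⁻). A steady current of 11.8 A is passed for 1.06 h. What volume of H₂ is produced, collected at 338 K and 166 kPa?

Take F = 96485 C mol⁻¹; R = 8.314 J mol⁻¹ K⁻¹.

Q = I·t = 11.80 A × 3816.0 s = 45030 C.
n(e⁻) = Q/F = 45030 / 96485 = 0.4667 mol.
2 electrons are transferred per H₂ molecule, so n(H₂) = 0.4667 / 2 = 0.2333 mol.
V = nRT/P = (0.2333 × 8.314 × 338) / (166 × 10³ Pa) = 0.00395 m³ = 3.95 L.

3.95 L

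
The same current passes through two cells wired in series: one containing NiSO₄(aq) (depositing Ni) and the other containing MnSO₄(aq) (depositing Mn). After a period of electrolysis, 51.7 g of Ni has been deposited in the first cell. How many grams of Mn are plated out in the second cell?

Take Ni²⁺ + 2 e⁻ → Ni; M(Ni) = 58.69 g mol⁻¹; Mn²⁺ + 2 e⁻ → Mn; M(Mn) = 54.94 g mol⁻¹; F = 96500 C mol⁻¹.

n(Ni) = 51.7 / 58.69 = 0.8809 mol.
Since Ni²⁺ + 2 e⁻ → Ni, n(e⁻) passed = 2 × 0.8809 = 1.762 mol.
Cells in series carry the same charge, so the same 1.762 mol of electrons passes through cell 2.
Mn²⁺ + 2 e⁻ → Mn, so n(Mn) = 1.762 / 2 = 0.8809 mol.
m(Mn) = 0.8809 × 54.94 = 48.4 g.

48.4 g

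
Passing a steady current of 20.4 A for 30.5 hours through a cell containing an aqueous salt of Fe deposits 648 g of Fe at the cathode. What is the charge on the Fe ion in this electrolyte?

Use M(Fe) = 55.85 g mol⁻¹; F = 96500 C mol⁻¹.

Q = I·t = 20.40 A × 109800 s = 2240000 C, so n(e⁻) = 2240000/96500 = 23.21 mol.
n(Fe) deposited = 648 / 55.85 = 11.60 mol.
Electrons per atom = n(e⁻)/n(Fe) = 23.21 / 11.60 = 2.00 ≈ 2, so the ion is Fe²⁺.

+2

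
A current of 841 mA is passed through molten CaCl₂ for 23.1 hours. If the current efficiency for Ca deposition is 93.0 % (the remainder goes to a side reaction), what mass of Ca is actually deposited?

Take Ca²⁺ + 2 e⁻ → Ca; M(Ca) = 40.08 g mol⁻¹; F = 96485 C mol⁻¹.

13.5 g

Q = I·t = 0.8410 × 83160 = 69940 C.
n(e⁻) = 69940/96485 = 0.7249 mol; theoretically n(Ca) = 0.7249/2 = 0.3624 mol, m_theo = 14.53 g.
At 93.0 % efficiency, m_actual = 0.930 × 14.53 = 13.5 g.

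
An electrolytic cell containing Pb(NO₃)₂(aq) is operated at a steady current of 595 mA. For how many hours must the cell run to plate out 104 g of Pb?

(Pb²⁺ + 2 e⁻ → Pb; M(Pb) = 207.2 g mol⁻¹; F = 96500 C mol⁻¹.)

45.2 h

n(Pb) = m/M = 104 / 207.2 = 0.5019 mol.
Each Pb atom requires 2 electrons, so n(e⁻) = 2 × 0.5019 = 1.004 mol.
Q = n(e⁻)·F = 1.004 × 96500 = 96870 C.
t = Q/I = 96870 / 0.5950 A = 162800 s = 45.2 h.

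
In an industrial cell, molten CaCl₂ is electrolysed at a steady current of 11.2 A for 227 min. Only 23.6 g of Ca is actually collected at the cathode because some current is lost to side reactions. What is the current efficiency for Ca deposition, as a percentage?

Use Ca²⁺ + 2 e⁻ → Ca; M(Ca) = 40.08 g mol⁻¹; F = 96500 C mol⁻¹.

74.5 %

Q = I·t = 11.20 × 13620 = 152500 C; n(e⁻) = 152500/96500 = 1.581 mol.
Theoretical n(Ca) = n(e⁻)/2 = 0.7904 mol, i.e. m_theo = 0.7904 × 40.08 = 31.68 g.
Efficiency = m_actual / m_theo = 23.6 / 31.68 = 74.5 %.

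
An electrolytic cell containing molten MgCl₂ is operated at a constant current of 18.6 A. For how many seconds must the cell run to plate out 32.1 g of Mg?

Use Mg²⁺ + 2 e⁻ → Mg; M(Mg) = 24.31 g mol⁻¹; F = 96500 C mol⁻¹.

13700 s

n(Mg) = m/M = 32.1 / 24.31 = 1.320 mol.
Each Mg atom requires 2 electrons, so n(e⁻) = 2 × 1.320 = 2.641 mol.
Q = n(e⁻)·F = 2.641 × 96500 = 254800 C.
t = Q/I = 254800 / 18.60 A = 13700 s.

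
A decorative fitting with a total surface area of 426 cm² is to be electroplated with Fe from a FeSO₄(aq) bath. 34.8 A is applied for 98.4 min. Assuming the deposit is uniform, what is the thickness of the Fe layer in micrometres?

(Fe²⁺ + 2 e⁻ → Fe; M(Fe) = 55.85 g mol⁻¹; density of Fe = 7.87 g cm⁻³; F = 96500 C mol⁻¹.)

Q = I·t = 34.80 × 5904.0 = 205500 C; n(e⁻) = 2.129 mol.
n(Fe) = n(e⁻)/2 = 1.065 mol, so m = 1.065 × 55.85 = 59.46 g.
Volume = m/ρ = 59.46 / 7.87 = 7.555 cm³.
Thickness = V/A = 7.555 / 426 = 0.0177 cm = 177 μm.

177 μm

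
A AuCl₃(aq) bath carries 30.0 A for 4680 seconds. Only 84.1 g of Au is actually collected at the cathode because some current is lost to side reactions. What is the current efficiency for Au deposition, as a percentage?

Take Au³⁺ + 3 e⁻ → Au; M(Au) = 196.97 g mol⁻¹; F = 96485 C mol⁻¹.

Q = I·t = 30.00 × 4680.0 = 140400 C; n(e⁻) = 140400/96485 = 1.455 mol.
Theoretical n(Au) = n(e⁻)/3 = 0.4850 mol, i.e. m_theo = 0.4850 × 196.97 = 95.54 g.
Efficiency = m_actual / m_theo = 84.1 / 95.54 = 88.0 %.

88.0 %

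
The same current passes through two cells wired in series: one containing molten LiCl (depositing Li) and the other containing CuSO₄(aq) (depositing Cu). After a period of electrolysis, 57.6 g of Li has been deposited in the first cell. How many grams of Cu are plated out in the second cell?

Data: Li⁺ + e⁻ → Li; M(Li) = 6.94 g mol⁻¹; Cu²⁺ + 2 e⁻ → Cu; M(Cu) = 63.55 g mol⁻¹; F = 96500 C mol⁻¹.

264 g

n(Li) = 57.6 / 6.94 = 8.300 mol.
Since Li⁺ + e⁻ → Li, n(e⁻) passed = 1 × 8.300 = 8.300 mol.
Cells in series carry the same charge, so the same 8.300 mol of electrons passes through cell 2.
Cu²⁺ + 2 e⁻ → Cu, so n(Cu) = 8.300 / 2 = 4.150 mol.
m(Cu) = 4.150 × 63.55 = 264 g.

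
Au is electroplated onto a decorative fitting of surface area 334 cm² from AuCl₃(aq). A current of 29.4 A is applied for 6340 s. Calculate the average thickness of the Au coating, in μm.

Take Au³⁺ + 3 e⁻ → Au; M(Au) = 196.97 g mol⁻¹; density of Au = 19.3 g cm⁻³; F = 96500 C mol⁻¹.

Q = I·t = 29.40 × 6340.0 = 186400 C; n(e⁻) = 1.932 mol.
n(Au) = n(e⁻)/3 = 0.6439 mol, so m = 0.6439 × 196.97 = 126.8 g.
Volume = m/ρ = 126.8 / 19.3 = 6.571 cm³.
Thickness = V/A = 6.571 / 334 = 0.0197 cm = 197 μm.

197 μm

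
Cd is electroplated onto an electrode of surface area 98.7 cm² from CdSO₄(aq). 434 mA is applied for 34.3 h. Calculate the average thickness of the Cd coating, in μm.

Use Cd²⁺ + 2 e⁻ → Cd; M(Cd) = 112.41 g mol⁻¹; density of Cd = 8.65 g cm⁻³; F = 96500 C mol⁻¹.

Q = I·t = 0.4340 × 123480 = 53590 C; n(e⁻) = 0.5553 mol.
n(Cd) = n(e⁻)/2 = 0.2777 mol, so m = 0.2777 × 112.41 = 31.21 g.
Volume = m/ρ = 31.21 / 8.65 = 3.608 cm³.
Thickness = V/A = 3.608 / 98.7 = 0.0366 cm = 366 μm.

366 μm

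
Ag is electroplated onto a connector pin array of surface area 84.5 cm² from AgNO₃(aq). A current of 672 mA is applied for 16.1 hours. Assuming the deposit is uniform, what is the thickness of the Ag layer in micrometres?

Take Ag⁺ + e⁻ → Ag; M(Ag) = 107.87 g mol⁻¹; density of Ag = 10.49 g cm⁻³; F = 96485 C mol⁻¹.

491 μm

Q = I·t = 0.6720 × 57960 = 38950 C; n(e⁻) = 0.4037 mol.
n(Ag) = n(e⁻)/1 = 0.4037 mol, so m = 0.4037 × 107.87 = 43.55 g.
Volume = m/ρ = 43.55 / 10.49 = 4.151 cm³.
Thickness = V/A = 4.151 / 84.5 = 0.0491 cm = 491 μm.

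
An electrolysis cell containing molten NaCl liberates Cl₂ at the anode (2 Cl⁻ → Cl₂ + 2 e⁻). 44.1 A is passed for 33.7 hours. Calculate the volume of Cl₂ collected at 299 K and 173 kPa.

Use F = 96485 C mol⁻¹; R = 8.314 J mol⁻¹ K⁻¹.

Q = I·t = 44.10 A × 121320 s = 5350000 C.
n(e⁻) = Q/F = 5350000 / 96485 = 55.45 mol.
2 electrons are transferred per Cl₂ molecule, so n(Cl₂) = 55.45 / 2 = 27.73 mol.
V = nRT/P = (27.73 × 8.314 × 299) / (173 × 10³ Pa) = 0.398 m³ = 398 L.

398 L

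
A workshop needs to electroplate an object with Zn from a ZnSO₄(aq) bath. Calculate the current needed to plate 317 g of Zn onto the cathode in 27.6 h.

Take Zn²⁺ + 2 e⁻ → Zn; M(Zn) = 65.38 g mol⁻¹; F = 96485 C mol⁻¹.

9.42 A

n(Zn) = 317 / 65.38 = 4.849 mol.
n(e⁻) = 2 × 4.849 = 9.697 mol.
Q = n(e⁻)·F = 9.697 × 96485 = 935600 C.
I = Q/t = 935600 / 99360 s = 9.42 A.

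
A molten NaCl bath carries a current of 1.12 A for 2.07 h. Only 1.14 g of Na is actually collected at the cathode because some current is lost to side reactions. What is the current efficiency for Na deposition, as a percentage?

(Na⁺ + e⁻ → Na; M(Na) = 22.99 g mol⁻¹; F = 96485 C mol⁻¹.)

57.3 %

Q = I·t = 1.120 × 7452.0 = 8346 C; n(e⁻) = 8346/96485 = 0.08650 mol.
Theoretical n(Na) = n(e⁻)/1 = 0.08650 mol, i.e. m_theo = 0.08650 × 22.99 = 1.989 g.
Efficiency = m_actual / m_theo = 1.14 / 1.989 = 57.3 %.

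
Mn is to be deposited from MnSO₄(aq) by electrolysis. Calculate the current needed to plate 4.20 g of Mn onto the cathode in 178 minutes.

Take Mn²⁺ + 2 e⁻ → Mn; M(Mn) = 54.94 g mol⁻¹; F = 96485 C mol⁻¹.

1.38 A

n(Mn) = 4.20 / 54.94 = 0.07645 mol.
n(e⁻) = 2 × 0.07645 = 0.1529 mol.
Q = n(e⁻)·F = 0.1529 × 96485 = 14750 C.
I = Q/t = 14750 / 10680 s = 1.38 A.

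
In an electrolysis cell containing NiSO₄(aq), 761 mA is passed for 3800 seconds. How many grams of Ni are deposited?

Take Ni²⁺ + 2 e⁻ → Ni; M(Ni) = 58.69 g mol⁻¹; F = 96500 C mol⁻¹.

Q = I·t = 0.7610 A × 3800.0 s = 2892 C.
n(e⁻) = Q/F = 2892 / 96500 = 0.02997 mol.
Ni²⁺ + 2 e⁻ → Ni, so n(Ni) = n(e⁻)/2 = 0.01498 mol.
m = n·M = 0.01498 × 58.69 = 0.879 g.

0.879 g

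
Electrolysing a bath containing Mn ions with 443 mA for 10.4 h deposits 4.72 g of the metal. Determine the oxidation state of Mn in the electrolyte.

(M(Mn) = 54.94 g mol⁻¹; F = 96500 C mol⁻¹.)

+2

Q = I·t = 0.4430 A × 37440 s = 16590 C, so n(e⁻) = 16590/96500 = 0.1719 mol.
n(Mn) deposited = 4.72 / 54.94 = 0.08591 mol.
Electrons per atom = n(e⁻)/n(Mn) = 0.1719 / 0.08591 = 2.00 ≈ 2, so the ion is Mn²⁺.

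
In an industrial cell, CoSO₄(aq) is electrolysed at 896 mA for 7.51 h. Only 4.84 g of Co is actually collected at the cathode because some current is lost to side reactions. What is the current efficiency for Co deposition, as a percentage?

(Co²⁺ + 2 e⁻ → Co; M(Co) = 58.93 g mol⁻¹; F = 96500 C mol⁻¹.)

65.4 %

Q = I·t = 0.8960 × 27036 = 24220 C; n(e⁻) = 24220/96500 = 0.2510 mol.
Theoretical n(Co) = n(e⁻)/2 = 0.1255 mol, i.e. m_theo = 0.1255 × 58.93 = 7.397 g.
Efficiency = m_actual / m_theo = 4.84 / 7.397 = 65.4 %.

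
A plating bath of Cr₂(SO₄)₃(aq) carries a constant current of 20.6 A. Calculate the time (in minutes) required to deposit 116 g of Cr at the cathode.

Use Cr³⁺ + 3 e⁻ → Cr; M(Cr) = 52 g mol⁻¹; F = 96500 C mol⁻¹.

522 min

n(Cr) = m/M = 116 / 52 = 2.231 mol.
Each Cr atom requires 3 electrons, so n(e⁻) = 3 × 2.231 = 6.692 mol.
Q = n(e⁻)·F = 6.692 × 96500 = 645800 C.
t = Q/I = 645800 / 20.60 A = 31350 s = 522 min.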